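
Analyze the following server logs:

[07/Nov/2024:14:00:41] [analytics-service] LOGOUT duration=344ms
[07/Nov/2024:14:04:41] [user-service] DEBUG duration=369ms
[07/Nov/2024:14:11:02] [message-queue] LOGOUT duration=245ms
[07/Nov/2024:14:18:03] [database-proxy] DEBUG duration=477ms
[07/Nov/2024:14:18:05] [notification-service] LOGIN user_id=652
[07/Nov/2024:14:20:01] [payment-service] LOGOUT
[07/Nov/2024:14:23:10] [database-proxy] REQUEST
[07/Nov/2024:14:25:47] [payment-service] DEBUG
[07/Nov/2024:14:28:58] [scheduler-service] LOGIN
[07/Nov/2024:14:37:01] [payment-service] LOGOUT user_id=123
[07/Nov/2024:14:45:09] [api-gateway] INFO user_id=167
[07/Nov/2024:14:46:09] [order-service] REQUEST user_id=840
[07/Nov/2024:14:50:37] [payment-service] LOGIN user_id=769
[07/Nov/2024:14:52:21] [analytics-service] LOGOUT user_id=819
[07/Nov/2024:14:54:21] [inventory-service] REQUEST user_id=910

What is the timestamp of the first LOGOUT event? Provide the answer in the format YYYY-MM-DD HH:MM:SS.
2024-11-07 14:00:41

To find the first event:

1. Filter for all LOGOUT events
2. Sort by timestamp
3. Select the first one
4. Timestamp: 2024-11-07 14:00:41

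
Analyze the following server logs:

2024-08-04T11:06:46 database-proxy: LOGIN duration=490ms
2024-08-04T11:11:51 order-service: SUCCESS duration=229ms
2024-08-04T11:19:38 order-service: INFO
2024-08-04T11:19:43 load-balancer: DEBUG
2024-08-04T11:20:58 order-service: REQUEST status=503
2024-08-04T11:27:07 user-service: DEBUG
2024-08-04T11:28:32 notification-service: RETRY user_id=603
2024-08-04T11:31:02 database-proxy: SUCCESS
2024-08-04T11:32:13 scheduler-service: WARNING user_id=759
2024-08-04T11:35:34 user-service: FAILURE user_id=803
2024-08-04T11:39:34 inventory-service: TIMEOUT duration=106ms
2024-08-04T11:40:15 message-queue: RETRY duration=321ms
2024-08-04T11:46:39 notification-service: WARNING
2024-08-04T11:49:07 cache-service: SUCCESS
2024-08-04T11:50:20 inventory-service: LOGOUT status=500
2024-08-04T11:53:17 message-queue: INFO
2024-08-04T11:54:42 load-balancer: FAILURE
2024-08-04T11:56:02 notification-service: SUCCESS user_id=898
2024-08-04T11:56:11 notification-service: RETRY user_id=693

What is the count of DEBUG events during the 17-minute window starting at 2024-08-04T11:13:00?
2

To count events in the time window:

1. Window boundaries: 2024-08-04T11:13:00 to 2024-08-04T11:30:00
2. Filter for DEBUG events within this window
3. Count matching events: 2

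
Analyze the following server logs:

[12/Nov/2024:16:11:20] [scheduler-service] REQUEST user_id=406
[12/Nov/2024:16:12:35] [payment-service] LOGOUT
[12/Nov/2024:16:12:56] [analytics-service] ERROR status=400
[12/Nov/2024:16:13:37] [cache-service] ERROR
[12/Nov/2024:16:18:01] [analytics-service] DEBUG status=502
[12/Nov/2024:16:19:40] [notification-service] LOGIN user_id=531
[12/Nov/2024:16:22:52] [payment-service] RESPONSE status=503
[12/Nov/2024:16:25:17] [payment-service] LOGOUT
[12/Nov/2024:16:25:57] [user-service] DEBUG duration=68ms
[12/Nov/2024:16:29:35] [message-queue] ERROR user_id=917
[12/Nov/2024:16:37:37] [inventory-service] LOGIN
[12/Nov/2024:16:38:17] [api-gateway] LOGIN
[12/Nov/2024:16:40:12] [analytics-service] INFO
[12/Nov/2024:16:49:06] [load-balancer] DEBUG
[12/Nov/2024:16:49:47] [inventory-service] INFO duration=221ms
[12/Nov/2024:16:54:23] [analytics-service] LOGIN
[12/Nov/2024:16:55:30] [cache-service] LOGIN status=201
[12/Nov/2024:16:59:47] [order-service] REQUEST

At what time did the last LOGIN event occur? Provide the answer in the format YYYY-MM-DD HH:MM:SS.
2024-11-12 16:55:30

To find the last event:

1. Filter for all LOGIN events
2. Sort by timestamp
3. Select the last one
4. Timestamp: 2024-11-12 16:55:30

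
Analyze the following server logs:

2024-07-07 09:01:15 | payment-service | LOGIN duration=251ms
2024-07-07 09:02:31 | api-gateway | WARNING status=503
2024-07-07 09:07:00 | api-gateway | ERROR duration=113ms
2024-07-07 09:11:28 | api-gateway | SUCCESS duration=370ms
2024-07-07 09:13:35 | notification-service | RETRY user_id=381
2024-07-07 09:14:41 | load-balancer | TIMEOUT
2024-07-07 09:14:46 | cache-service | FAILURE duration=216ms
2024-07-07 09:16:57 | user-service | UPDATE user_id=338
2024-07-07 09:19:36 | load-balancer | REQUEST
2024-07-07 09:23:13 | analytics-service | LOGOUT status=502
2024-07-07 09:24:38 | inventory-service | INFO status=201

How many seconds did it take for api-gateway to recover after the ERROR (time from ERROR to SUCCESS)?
268

To calculate recovery time:

1. Find ERROR event for api-gateway: 2024-07-07 09:07:00
2. Find next SUCCESS event for api-gateway: 2024-07-07 09:11:28
3. Recovery time: 2024-07-07 09:11:28 - 2024-07-07 09:07:00 = 268 seconds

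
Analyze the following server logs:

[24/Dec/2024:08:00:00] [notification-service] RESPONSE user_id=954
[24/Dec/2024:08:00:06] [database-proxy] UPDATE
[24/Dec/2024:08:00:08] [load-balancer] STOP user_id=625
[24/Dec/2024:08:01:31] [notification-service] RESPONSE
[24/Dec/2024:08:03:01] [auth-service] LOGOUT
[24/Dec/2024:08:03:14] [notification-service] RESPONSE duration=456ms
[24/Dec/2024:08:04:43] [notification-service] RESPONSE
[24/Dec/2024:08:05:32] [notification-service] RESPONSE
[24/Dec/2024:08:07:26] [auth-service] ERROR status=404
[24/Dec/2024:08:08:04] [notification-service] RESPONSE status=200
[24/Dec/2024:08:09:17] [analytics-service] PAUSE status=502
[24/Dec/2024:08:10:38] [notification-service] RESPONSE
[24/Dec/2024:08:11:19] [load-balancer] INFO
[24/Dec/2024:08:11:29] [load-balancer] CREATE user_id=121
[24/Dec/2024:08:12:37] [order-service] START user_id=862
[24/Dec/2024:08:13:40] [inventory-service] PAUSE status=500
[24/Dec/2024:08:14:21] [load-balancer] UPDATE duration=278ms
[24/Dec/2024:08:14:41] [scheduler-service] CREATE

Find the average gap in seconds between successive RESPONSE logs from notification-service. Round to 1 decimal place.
106.3

To calculate average interval:

1. Find all RESPONSE events for notification-service in order
2. Calculate time gaps between consecutive events
3. Compute mean of gaps: 638 / 6 = 106.3 seconds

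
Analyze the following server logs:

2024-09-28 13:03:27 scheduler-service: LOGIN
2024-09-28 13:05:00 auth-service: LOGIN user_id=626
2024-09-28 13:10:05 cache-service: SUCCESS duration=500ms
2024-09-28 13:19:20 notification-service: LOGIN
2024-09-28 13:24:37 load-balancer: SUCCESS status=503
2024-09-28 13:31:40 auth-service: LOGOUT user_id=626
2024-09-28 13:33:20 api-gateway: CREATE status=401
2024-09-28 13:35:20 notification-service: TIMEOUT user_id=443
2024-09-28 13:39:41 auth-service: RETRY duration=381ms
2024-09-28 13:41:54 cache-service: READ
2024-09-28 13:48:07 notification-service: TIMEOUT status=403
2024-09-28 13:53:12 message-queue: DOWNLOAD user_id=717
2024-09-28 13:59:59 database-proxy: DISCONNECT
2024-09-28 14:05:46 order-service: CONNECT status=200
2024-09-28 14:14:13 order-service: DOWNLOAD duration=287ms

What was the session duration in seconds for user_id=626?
1600

To calculate session duration:

1. Find LOGIN event for user_id=626: 2024-09-28 13:05:00
2. Find LOGOUT event for user_id=626: 2024-09-28 13:31:40
3. Session duration: 2024-09-28 13:31:40 - 2024-09-28 13:05:00 = 1600 seconds (26 minutes)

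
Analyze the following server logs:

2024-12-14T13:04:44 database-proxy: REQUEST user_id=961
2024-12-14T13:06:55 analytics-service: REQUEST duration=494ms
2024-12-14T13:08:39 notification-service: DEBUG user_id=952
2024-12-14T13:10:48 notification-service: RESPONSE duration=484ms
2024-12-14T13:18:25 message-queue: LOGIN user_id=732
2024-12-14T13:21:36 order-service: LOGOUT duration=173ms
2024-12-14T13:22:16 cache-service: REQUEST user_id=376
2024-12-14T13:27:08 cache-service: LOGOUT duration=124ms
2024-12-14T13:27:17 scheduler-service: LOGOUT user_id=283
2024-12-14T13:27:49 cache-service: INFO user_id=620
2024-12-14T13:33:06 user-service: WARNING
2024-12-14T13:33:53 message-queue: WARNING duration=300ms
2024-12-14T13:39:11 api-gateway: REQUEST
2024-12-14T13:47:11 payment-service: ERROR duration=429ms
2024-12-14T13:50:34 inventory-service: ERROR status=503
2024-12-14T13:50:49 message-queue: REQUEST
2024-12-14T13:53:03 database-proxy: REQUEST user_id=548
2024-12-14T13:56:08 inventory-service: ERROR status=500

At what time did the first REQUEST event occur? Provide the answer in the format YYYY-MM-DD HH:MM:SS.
2024-12-14 13:04:44

To find the first event:

1. Filter for all REQUEST events
2. Sort by timestamp
3. Select the first one
4. Timestamp: 2024-12-14 13:04:44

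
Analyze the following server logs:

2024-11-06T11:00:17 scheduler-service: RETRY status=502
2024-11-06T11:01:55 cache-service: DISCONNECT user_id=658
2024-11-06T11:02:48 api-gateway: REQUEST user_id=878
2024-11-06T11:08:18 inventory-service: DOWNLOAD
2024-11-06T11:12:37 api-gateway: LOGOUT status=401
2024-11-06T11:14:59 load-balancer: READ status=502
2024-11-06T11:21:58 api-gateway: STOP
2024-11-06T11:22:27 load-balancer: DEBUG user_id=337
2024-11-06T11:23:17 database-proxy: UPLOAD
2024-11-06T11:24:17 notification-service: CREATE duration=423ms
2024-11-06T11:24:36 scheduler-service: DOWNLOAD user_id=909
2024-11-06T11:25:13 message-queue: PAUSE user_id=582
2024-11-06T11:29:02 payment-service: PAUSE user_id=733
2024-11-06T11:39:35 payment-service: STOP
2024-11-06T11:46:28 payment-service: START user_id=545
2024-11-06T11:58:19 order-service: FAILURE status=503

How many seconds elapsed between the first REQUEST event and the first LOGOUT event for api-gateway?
589

To find the time between events:

1. Locate the first REQUEST event for api-gateway: 2024-11-06T11:02:48
2. Locate the first LOGOUT event for api-gateway: 2024-11-06T11:12:37
3. Calculate the difference: 2024-11-06T11:12:37 - 2024-11-06T11:02:48 = 589 seconds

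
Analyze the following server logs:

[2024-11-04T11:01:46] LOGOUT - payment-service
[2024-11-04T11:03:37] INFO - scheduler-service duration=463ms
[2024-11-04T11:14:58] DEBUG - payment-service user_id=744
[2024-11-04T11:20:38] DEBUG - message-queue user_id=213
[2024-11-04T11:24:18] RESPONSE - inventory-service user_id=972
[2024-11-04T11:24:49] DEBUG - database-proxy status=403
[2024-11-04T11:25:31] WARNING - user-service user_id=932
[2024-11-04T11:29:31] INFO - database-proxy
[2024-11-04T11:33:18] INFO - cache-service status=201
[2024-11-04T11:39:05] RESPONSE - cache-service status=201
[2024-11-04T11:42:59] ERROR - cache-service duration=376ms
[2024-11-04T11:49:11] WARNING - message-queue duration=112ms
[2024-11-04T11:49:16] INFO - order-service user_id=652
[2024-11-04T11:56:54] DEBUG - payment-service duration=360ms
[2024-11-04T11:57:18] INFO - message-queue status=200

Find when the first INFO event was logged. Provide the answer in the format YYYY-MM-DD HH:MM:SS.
2024-11-04 11:03:37

To find the first event:

1. Filter for all INFO events
2. Sort by timestamp
3. Select the first one
4. Timestamp: 2024-11-04 11:03:37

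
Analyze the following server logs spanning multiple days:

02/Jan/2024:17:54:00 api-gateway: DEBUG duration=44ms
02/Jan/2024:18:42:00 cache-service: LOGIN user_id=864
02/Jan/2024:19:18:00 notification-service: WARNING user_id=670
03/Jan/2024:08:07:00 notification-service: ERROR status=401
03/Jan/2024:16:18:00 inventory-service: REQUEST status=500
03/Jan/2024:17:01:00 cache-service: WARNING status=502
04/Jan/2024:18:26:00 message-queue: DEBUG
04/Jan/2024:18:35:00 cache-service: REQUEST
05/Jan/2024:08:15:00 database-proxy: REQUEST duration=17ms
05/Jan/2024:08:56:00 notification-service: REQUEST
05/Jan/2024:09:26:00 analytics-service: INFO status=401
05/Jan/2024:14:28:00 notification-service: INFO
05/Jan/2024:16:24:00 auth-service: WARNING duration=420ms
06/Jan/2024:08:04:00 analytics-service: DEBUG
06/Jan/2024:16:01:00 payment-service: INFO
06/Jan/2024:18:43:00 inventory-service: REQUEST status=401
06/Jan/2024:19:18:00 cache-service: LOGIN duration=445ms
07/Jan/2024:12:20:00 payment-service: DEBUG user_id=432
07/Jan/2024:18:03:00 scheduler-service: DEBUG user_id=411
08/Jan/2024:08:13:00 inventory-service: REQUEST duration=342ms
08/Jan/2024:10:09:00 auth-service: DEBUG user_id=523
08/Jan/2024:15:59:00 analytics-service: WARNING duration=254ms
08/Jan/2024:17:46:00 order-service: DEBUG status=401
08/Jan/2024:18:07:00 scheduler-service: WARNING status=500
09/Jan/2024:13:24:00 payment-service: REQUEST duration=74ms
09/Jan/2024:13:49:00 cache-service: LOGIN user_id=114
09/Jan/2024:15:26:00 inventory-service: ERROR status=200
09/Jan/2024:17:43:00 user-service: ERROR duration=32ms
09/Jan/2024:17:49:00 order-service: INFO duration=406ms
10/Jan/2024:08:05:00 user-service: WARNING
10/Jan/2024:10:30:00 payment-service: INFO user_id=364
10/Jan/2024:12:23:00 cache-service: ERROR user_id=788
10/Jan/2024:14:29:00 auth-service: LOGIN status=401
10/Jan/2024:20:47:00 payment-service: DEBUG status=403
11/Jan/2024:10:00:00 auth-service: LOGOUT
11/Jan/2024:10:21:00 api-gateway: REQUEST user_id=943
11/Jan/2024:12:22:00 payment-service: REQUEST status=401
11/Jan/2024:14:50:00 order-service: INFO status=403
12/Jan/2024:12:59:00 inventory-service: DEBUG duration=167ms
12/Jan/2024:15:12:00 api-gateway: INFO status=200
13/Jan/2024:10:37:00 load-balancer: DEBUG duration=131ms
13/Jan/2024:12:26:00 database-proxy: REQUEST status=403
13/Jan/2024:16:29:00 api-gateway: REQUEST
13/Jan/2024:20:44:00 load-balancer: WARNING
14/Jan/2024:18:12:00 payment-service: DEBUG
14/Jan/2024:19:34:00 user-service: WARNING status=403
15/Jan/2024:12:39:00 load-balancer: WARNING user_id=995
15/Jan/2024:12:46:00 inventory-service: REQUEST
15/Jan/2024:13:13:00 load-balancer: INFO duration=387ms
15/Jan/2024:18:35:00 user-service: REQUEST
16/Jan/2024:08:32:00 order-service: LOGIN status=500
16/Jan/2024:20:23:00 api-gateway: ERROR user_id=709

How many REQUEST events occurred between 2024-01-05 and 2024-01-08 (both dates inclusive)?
4

To filter by date range:

1. Date range: 2024-01-05 through 2024-01-08, both dates inclusive
2. Filter for REQUEST events whose date falls in this range
3. Count matching events: 4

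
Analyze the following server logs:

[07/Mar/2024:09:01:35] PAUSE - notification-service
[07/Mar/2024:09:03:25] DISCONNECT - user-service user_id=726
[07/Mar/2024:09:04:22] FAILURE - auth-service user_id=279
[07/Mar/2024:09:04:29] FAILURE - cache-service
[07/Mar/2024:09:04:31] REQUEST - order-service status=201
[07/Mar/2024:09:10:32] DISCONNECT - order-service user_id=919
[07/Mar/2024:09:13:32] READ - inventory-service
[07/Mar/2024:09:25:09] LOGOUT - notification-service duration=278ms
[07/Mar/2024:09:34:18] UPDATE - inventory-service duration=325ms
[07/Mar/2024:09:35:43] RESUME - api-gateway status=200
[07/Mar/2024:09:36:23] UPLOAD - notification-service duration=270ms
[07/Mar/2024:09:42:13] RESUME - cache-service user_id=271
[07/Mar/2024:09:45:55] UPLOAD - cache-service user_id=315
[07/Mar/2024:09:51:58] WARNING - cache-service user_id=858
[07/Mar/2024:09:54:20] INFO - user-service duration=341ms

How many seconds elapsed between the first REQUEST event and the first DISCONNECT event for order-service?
361

To find the time between events:

1. Locate the first REQUEST event for order-service: 07/Mar/2024:09:04:31
2. Locate the first DISCONNECT event for order-service: 07/Mar/2024:09:10:32
3. Calculate the difference: 07/Mar/2024:09:10:32 - 07/Mar/2024:09:04:31 = 361 seconds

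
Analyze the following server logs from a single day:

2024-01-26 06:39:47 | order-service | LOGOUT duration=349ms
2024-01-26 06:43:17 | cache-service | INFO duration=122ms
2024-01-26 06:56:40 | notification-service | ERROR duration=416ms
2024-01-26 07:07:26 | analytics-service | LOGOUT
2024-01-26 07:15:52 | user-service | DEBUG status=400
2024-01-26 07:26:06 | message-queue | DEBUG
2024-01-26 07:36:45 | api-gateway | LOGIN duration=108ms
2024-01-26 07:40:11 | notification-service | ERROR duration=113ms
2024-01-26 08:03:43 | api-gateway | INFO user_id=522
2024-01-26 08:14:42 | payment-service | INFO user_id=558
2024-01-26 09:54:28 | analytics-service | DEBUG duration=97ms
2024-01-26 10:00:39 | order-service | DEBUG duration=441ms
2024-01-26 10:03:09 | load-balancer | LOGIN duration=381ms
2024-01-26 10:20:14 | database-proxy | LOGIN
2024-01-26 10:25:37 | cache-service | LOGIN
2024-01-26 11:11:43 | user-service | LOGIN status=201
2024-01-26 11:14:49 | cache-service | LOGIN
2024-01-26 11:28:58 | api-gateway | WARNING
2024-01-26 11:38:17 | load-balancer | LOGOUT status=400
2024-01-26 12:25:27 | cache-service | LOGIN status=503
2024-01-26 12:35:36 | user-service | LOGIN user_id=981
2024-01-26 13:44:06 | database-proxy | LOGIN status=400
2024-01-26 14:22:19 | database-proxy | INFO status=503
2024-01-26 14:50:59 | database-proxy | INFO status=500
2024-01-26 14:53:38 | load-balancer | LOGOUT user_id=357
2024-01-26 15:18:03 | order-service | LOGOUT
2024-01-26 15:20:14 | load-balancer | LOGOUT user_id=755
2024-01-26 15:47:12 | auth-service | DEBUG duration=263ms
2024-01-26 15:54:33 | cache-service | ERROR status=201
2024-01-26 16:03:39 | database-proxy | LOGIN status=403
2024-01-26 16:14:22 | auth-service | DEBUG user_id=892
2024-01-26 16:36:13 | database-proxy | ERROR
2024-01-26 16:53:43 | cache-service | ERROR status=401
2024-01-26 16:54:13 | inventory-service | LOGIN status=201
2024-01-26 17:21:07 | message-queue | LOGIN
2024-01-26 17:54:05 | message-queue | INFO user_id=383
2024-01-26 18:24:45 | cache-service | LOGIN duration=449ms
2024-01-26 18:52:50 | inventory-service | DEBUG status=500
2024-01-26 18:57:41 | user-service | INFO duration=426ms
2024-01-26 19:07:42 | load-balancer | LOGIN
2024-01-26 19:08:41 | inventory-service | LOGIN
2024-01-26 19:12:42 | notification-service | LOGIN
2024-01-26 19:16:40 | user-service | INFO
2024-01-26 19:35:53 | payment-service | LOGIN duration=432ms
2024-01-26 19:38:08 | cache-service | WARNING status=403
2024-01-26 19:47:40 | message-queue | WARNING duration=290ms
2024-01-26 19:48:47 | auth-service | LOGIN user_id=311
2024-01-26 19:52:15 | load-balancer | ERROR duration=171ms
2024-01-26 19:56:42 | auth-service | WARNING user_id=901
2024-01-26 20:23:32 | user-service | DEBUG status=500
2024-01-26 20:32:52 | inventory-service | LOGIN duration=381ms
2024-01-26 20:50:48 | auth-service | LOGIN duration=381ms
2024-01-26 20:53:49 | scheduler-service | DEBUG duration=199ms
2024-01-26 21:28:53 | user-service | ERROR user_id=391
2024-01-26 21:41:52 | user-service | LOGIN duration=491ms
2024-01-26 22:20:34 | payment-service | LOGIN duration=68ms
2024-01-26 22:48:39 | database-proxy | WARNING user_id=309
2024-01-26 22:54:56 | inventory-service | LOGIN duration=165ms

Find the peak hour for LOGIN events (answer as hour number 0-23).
19

To find the peak hour:

1. Group all LOGIN events by hour
2. Count events in each hour
3. Find hour with maximum count
4. Peak hour: 19 (with 5 events)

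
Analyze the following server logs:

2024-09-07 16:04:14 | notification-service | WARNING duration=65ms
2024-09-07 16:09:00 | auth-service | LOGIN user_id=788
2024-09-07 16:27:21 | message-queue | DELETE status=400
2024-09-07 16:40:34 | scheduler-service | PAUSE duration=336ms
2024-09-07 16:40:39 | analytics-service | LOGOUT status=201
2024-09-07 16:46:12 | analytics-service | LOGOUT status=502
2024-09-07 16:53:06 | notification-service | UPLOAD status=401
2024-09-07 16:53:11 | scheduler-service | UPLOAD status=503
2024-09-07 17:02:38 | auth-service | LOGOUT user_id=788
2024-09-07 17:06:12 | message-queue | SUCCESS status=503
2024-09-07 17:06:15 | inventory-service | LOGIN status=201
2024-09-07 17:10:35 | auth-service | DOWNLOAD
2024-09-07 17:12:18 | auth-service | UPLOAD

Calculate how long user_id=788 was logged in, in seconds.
3218

To calculate session duration:

1. Find LOGIN event for user_id=788: 2024-09-07 16:09:00
2. Find LOGOUT event for user_id=788: 2024-09-07 17:02:38
3. Session duration: 2024-09-07 17:02:38 - 2024-09-07 16:09:00 = 3218 seconds (53 minutes)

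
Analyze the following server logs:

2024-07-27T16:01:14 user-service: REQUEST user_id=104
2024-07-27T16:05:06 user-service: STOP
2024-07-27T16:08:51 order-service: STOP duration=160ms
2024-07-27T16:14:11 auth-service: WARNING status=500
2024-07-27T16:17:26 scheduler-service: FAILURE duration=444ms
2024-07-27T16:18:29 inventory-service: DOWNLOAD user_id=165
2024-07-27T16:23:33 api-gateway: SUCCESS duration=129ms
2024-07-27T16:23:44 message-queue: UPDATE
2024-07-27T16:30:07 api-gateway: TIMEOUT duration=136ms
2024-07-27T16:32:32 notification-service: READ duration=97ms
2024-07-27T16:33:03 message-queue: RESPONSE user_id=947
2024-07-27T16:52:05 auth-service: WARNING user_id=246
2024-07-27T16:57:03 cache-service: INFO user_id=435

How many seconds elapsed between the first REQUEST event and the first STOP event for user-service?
232

To find the time between events:

1. Locate the first REQUEST event for user-service: 2024-07-27T16:01:14
2. Locate the first STOP event for user-service: 2024-07-27T16:05:06
3. Calculate the difference: 2024-07-27T16:05:06 - 2024-07-27T16:01:14 = 232 seconds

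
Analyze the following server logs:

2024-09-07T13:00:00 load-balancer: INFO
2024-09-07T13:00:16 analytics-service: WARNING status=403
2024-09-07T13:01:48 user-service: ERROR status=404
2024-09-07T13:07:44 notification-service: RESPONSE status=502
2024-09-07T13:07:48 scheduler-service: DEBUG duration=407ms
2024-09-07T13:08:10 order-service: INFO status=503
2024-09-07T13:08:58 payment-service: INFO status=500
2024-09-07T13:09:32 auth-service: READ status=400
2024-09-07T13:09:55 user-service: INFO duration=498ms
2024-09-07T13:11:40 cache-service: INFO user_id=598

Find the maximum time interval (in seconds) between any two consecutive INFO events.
490

To find the longest gap:

1. Extract all INFO events in chronological order
2. Calculate time differences between consecutive events
3. Find the maximum difference
4. Longest gap: 490 seconds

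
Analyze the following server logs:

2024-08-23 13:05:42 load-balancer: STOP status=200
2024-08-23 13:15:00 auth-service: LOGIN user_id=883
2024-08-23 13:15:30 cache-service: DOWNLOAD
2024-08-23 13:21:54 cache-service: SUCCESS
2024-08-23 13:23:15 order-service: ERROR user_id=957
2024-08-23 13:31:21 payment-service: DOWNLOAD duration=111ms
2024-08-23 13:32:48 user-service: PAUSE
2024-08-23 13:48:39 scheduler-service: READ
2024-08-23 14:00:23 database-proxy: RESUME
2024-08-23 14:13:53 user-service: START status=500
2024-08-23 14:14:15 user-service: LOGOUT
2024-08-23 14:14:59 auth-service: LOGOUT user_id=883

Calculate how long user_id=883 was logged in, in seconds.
3599

To calculate session duration:

1. Find LOGIN event for user_id=883: 2024-08-23 13:15:00
2. Find LOGOUT event for user_id=883: 2024-08-23 14:14:59
3. Session duration: 2024-08-23 14:14:59 - 2024-08-23 13:15:00 = 3599 seconds (59 minutes)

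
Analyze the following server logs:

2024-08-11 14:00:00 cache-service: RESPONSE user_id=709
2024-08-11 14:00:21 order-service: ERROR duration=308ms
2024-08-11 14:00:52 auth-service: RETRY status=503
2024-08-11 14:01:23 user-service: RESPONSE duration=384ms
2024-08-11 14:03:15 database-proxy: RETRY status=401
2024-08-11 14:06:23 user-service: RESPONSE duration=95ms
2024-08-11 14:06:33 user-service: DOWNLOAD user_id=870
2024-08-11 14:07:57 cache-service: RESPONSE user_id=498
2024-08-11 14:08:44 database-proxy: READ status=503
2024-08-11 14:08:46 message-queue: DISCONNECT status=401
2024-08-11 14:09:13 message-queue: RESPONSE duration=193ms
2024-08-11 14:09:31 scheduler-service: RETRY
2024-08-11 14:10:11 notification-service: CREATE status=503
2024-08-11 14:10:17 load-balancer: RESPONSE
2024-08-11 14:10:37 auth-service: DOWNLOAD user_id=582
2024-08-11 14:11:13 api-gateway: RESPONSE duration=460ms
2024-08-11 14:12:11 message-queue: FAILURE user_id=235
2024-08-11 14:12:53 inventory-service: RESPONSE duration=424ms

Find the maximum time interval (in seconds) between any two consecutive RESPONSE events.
300

To find the longest gap:

1. Extract all RESPONSE events in chronological order
2. Calculate time differences between consecutive events
3. Find the maximum difference
4. Longest gap: 300 seconds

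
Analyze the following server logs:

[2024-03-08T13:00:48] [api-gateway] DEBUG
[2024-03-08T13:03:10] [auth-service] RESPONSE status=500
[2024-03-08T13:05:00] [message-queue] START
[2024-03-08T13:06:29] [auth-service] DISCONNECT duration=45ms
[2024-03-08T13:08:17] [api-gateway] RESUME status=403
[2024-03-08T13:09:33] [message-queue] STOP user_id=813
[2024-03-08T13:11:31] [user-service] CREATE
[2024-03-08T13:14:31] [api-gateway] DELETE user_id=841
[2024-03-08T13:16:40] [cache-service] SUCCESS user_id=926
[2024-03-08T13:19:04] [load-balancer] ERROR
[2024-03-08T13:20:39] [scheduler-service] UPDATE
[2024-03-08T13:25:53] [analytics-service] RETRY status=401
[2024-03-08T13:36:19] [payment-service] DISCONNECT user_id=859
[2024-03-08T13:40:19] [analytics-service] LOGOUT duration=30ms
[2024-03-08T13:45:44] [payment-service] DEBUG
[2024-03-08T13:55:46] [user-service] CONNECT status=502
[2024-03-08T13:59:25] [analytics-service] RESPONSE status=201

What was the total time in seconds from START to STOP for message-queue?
273

To calculate state duration:

1. Find START event for message-queue: 2024-03-08T13:05:00
2. Find STOP event for message-queue: 2024-03-08T13:09:33
3. Calculate duration: 2024-03-08T13:09:33 - 2024-03-08T13:05:00 = 273 seconds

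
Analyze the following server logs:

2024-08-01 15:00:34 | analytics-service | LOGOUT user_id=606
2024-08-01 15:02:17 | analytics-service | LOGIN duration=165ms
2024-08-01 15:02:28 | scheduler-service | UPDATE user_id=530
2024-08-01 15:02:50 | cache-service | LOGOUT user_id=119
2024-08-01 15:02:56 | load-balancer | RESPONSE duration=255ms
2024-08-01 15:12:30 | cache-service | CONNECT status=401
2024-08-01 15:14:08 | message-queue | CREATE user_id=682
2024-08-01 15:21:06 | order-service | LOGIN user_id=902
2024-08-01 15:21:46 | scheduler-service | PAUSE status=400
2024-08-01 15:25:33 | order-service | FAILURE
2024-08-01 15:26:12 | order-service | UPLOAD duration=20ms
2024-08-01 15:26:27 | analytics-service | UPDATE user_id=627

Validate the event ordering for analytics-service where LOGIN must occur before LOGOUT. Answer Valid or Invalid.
Invalid

To validate ordering:

1. Required order: LOGIN → LOGOUT
2. Rule: LOGIN must occur before LOGOUT
3. Check actual order of events for analytics-service
4. Result: Invalid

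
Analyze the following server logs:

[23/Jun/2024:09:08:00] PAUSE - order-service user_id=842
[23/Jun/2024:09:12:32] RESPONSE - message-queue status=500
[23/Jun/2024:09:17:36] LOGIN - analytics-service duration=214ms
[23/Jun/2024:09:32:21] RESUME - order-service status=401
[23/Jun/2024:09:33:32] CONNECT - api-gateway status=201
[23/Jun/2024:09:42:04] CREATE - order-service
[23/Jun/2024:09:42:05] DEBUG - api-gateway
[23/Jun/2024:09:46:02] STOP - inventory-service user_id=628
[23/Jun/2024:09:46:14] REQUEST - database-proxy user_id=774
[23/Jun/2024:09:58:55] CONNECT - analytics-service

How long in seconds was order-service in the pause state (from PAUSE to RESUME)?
1461

To calculate state duration:

1. Find PAUSE event for order-service: 23/Jun/2024:09:08:00
2. Find RESUME event for order-service: 23/Jun/2024:09:32:21
3. Calculate duration: 23/Jun/2024:09:32:21 - 23/Jun/2024:09:08:00 = 1461 seconds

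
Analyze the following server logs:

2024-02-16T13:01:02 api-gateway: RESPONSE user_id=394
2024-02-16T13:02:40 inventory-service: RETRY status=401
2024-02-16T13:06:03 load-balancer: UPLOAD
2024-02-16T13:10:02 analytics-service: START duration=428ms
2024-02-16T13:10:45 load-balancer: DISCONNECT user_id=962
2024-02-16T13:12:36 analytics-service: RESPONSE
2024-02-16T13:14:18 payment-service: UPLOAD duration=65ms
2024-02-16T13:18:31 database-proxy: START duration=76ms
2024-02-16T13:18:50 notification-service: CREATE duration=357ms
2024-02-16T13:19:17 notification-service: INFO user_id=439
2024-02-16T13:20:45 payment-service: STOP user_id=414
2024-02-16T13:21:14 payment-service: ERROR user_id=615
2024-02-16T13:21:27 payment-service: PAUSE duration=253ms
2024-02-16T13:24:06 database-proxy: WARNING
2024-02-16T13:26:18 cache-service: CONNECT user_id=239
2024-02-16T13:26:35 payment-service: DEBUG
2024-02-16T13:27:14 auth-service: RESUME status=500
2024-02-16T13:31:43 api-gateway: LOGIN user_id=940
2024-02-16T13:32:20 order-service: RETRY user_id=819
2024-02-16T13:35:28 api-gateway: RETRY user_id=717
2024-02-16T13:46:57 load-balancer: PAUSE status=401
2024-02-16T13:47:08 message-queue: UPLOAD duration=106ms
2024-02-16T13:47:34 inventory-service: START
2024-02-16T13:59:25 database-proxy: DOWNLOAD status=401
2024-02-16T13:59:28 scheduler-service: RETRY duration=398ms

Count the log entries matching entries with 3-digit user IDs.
9

To find matching entries:

1. Pattern to match: entries with 3-digit user IDs
2. Scan each log entry for the pattern
3. Count matches: 9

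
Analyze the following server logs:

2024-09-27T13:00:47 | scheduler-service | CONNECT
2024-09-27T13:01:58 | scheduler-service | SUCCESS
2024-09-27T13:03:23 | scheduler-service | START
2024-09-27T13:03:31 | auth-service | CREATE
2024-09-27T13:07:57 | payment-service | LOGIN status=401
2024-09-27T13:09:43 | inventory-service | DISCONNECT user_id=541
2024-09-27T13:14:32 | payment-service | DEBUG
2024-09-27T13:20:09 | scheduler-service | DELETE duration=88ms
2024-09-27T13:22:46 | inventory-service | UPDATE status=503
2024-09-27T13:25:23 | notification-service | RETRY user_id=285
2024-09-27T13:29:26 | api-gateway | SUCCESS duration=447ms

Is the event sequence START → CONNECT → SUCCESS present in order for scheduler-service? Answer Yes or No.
No

To verify sequence order:

1. Find all events in sequence START → CONNECT → SUCCESS for scheduler-service
2. Extract their timestamps
3. Check if timestamps are in ascending order
4. Result: No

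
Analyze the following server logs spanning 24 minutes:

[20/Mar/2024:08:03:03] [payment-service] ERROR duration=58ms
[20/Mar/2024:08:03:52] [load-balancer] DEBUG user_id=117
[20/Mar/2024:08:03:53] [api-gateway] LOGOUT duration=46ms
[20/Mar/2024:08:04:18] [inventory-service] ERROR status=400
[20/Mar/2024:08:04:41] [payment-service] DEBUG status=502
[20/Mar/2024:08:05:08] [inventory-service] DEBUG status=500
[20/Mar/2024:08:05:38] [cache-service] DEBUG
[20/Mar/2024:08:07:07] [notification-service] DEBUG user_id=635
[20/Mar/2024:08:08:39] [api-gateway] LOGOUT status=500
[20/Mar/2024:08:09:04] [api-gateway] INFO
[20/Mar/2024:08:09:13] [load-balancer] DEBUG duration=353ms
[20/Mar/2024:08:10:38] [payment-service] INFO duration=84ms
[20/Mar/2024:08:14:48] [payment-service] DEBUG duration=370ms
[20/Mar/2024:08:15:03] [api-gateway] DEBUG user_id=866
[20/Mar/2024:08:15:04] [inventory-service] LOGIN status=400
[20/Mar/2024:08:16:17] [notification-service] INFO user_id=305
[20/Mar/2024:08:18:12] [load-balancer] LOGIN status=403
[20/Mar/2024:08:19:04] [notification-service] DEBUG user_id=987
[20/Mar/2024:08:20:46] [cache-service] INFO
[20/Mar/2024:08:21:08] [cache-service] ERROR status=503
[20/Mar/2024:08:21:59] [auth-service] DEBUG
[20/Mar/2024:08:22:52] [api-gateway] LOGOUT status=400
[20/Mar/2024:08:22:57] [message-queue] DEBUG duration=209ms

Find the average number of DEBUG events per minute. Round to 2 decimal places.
0.46

To calculate the rate:

1. Count total DEBUG events: 11
2. Total time period: 24 minutes
3. Rate = 11 / 24 = 0.46 events per minute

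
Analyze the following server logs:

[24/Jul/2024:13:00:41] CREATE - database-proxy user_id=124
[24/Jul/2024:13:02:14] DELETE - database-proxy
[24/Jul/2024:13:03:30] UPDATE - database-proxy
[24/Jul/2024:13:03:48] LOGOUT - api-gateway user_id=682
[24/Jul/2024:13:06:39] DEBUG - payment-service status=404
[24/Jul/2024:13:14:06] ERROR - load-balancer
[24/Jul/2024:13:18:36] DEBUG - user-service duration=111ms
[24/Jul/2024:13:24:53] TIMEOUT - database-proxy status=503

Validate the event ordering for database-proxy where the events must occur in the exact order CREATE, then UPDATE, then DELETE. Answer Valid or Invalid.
Invalid

To validate ordering:

1. Required order: CREATE → UPDATE → DELETE
2. Rule: the events must occur in the exact order CREATE, then UPDATE, then DELETE
3. Check actual order of events for database-proxy
4. Result: Invalid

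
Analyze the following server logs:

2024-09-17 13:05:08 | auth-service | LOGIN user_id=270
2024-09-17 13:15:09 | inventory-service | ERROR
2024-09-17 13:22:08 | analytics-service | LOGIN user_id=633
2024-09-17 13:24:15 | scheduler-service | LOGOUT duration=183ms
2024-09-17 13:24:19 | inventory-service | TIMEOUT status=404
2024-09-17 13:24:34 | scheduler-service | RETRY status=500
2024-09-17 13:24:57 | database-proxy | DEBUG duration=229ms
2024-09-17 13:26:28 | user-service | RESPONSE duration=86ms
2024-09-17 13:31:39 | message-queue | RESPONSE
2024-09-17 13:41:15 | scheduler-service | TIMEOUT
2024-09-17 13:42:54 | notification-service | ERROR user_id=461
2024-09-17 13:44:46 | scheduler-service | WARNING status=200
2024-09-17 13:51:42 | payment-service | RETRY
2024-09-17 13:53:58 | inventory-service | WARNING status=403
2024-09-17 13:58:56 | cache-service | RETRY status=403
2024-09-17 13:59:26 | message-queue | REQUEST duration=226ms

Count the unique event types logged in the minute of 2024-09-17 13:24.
4

To count unique event types:

1. Filter events in the minute starting at 2024-09-17 13:24
2. Extract event types from matching entries
3. Count unique types: 4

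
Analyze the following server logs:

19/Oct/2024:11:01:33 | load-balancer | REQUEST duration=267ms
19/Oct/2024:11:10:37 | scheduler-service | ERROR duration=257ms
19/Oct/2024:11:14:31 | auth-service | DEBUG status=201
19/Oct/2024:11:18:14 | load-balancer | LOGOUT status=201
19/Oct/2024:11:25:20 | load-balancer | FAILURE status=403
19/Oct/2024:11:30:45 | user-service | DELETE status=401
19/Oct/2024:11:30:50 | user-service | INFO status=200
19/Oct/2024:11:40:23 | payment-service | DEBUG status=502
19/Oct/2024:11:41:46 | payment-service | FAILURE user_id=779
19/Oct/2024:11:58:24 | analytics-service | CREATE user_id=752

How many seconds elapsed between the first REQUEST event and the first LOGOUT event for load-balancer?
1001

To find the time between events:

1. Locate the first REQUEST event for load-balancer: 19/Oct/2024:11:01:33
2. Locate the first LOGOUT event for load-balancer: 19/Oct/2024:11:18:14
3. Calculate the difference: 19/Oct/2024:11:18:14 - 19/Oct/2024:11:01:33 = 1001 seconds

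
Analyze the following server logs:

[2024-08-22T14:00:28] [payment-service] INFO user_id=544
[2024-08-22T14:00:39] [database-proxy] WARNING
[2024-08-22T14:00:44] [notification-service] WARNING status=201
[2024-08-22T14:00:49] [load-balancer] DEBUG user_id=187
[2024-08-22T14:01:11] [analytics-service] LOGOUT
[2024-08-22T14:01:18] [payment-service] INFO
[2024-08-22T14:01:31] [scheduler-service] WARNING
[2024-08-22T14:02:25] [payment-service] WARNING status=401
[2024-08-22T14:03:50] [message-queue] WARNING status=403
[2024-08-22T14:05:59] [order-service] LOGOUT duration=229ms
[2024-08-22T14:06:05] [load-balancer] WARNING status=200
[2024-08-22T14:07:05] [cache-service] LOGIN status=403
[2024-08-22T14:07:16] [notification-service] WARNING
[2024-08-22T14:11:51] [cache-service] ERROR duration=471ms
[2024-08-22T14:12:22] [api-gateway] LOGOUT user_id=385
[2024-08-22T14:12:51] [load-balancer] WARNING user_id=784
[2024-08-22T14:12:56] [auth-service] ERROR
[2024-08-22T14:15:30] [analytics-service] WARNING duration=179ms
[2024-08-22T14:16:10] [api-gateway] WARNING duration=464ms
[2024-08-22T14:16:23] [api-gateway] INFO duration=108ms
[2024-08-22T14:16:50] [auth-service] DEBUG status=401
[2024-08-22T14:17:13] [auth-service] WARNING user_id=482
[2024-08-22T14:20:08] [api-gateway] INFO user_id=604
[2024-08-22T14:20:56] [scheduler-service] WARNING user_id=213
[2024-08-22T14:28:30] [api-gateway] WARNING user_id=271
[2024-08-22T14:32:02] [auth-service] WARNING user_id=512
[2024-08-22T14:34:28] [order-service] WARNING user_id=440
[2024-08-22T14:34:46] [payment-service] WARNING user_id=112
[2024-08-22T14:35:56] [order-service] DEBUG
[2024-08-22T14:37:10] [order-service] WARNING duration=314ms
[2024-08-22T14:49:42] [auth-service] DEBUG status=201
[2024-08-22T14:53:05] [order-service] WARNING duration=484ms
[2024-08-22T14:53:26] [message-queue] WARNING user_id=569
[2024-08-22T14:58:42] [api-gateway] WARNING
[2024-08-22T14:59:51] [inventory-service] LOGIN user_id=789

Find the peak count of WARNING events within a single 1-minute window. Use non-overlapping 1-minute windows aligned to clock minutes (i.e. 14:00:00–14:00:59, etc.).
2

To find the burst window:

1. Divide the log period into non-overlapping 1-minute windows starting at 14:00
2. Count WARNING events in each window
3. Find the window with maximum count
4. Maximum events in a window: 2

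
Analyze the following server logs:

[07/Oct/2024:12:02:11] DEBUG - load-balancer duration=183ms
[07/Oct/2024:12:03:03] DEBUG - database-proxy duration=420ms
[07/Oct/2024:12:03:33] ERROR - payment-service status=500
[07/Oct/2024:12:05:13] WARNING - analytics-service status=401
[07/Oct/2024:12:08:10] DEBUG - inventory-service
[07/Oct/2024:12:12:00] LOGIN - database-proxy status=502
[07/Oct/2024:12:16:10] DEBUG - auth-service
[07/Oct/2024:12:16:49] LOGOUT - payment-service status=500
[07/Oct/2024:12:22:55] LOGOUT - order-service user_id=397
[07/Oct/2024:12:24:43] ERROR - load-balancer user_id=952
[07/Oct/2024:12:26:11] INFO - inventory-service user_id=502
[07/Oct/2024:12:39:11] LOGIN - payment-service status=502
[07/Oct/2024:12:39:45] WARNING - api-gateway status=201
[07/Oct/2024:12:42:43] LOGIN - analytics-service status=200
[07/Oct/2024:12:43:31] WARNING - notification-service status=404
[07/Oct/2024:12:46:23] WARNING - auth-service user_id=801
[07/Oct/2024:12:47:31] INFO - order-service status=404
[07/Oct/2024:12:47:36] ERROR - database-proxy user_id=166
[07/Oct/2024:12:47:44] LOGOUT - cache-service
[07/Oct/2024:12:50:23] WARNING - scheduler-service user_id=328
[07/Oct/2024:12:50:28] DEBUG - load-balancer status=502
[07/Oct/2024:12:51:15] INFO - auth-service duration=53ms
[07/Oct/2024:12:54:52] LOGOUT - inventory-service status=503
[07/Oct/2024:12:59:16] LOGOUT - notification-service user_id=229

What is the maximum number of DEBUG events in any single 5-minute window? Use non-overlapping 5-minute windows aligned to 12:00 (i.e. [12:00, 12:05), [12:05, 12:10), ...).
2

To find the burst window:

1. Divide the log period into non-overlapping 5-minute windows starting at 12:00
2. Count DEBUG events in each window
3. Find the window with maximum count
4. Maximum events in a window: 2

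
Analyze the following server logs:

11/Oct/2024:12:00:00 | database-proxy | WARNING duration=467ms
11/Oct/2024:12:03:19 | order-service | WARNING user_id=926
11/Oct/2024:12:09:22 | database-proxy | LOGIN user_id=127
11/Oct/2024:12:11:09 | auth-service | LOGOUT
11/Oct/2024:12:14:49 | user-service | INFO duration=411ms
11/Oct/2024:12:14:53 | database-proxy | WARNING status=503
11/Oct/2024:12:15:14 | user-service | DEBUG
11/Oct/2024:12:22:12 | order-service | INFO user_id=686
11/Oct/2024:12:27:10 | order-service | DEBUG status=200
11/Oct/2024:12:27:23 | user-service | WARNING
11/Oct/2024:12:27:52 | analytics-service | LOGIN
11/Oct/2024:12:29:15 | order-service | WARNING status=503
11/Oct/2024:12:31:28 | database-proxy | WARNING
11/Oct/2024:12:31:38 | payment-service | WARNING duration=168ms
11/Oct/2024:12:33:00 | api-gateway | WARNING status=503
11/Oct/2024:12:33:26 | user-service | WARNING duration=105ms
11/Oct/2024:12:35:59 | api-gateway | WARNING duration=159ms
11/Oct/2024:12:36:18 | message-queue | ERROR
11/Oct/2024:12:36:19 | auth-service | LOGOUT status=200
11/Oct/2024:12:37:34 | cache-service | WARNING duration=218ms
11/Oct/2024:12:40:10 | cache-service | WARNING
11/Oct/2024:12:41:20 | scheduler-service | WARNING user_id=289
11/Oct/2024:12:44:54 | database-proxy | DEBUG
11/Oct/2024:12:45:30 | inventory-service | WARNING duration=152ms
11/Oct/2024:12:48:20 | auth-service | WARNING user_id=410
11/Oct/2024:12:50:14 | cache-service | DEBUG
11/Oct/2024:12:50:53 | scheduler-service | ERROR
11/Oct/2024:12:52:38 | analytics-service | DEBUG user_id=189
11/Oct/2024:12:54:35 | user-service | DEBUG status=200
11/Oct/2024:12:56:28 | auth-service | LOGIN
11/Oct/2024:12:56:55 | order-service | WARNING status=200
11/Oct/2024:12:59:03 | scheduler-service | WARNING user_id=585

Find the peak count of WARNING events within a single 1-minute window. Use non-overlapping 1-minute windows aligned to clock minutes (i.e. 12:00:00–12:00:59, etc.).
2

To find the burst window:

1. Divide the log period into non-overlapping 1-minute windows starting at 12:00
2. Count WARNING events in each window
3. Find the window with maximum count
4. Maximum events in a window: 2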